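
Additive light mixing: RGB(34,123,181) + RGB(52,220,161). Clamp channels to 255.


Additive: each channel = min(255, C₁+C₂)
R: 34+52 = 86 → 86
G: 123+220 = 343 → 255
B: 181+161 = 342 → 255
= RGB(86, 255, 255)


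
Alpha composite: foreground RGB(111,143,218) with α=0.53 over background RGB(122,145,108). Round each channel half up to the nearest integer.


C = α×F + (1-α)×B, with 1-α = 0.47
R: 0.53×111 + 0.47×122 = 58.83 + 57.34 = 116.17 → 116
G: 0.53×143 + 0.47×145 = 75.79 + 68.15 = 143.94 → 144
B: 0.53×218 + 0.47×108 = 115.54 + 50.76 = 166.30 → 166
= RGB(116, 144, 166)


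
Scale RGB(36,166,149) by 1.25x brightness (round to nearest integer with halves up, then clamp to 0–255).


Multiply each channel by 1.25, round half up, clamp to [0, 255]
R: 36×1.25 = 45
G: 166×1.25 = 207.5 → round → 208
B: 149×1.25 = 186.25 → round → 186
= RGB(45, 208, 186)


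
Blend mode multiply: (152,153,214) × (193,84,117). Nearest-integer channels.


Multiply: C = A×B/255, rounded to nearest integer
R: 152×193/255 = 29336/255 ≈ 115.043 → 115
G: 153×84/255 = 12852/255 ≈ 50.400 → 50
B: 214×117/255 = 25038/255 ≈ 98.188 → 98
= RGB(115, 50, 98)


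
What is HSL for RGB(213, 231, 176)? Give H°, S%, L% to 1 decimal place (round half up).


Normalize: R'=213/255≈0.8353, G'=231/255≈0.9059, B'=176/255≈0.6902
Max=231/255, Min=176/255, Δ=Max-Min=55/255
L = (Max+Min)/2 = (231+176)/510 = 407/510 = 0.79803… → L = 79.8%
L > 0.5 → S = Δ/(2-Max-Min) = 55/(510-231-176) = 55/103 = 0.53398… → S = 53.4%
(the 1/255 factors cancel in S and H, so raw channel differences can be used)
Max is G' → H = 60 × ((B-R)/Δ + 2) = 60 × ((176-213)/55 + 2)
  -37/55 + 2 = -0.6727… + 2 = 1.3272…
  H = 60 × 1.3272… = 79.636…° → H = 79.6°
= HSL(79.6°, 53.4%, 79.8%)


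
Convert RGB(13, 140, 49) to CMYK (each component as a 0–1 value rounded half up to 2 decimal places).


R'=13/255≈0.0510, G'=140/255≈0.5490, B'=49/255≈0.1922
K = 1 - max(R',G',B') = 1 - 140/255 = 115/255 = 0.45098… → 0.45
(1-R'-K)/(1-K) simplifies to (max-R)/max with max = 140:
C = (140-13)/140 = 127/140 = 0.90714… → 0.91
M = (140-140)/140 = 0/140 = 0 → 0.00
Y = (140-49)/140 = 91/140 = 0.65 → 0.65
= CMYK(0.91, 0.00, 0.65, 0.45)


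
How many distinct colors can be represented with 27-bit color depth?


Colors = 2^bits = 2^27
= 134,217,728 colors


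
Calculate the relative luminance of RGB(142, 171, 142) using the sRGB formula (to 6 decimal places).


Linearize each channel (sRGB transfer function): c = v/255; c_lin = c/12.92 if c ≤ 0.04045, else ((c+0.055)/1.055)^2.4
  R: 142/255 ≈ 0.556863 > 0.04045 → ((0.556863+0.055)/1.055)^2.4 ≈ 0.270498
  G: 171/255 ≈ 0.670588 > 0.04045 → ((0.670588+0.055)/1.055)^2.4 ≈ 0.407240
  B: 142/255 ≈ 0.556863 > 0.04045 → ((0.556863+0.055)/1.055)^2.4 ≈ 0.270498
R_lin = 0.270498, G_lin = 0.407240, B_lin = 0.270498
L = 0.2126×R + 0.7152×G + 0.0722×B
L = 0.2126×0.270498 + 0.7152×0.407240 + 0.0722×0.270498
L ≈ 0.368296


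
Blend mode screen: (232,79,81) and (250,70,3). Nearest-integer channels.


Screen: C = 255 - (255-A)×(255-B)/255, rounded to nearest integer
R: 255 - (255-232)×(255-250)/255 = 255 - 115/255 ≈ 255 - 0.451 = 254.549 → 255
G: 255 - (255-79)×(255-70)/255 = 255 - 32560/255 ≈ 255 - 127.686 = 127.314 → 127
B: 255 - (255-81)×(255-3)/255 = 255 - 43848/255 ≈ 255 - 171.953 = 83.047 → 83
= RGB(255, 127, 83)


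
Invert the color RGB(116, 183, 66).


Invert: (255-R, 255-G, 255-B)
R: 255-116 = 139
G: 255-183 = 72
B: 255-66 = 189
= RGB(139, 72, 189)


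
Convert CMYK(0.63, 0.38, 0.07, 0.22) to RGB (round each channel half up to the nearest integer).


R = 255 × (1-C) × (1-K) = 255 × 0.37 × 0.78 = 73.593 → 74
G = 255 × (1-M) × (1-K) = 255 × 0.62 × 0.78 = 123.318 → 123
B = 255 × (1-Y) × (1-K) = 255 × 0.93 × 0.78 = 184.977 → 185
= RGB(74, 123, 185)


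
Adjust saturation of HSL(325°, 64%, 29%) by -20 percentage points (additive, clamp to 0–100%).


Original S = 64%
Adjustment = -20 percentage points
New S = 64 + (-20) = 44
Clamp to [0, 100] → 44
= HSL(325°, 44%, 29%)


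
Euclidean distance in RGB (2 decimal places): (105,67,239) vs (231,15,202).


d = √[(R₁-R₂)² + (G₁-G₂)² + (B₁-B₂)²]
d = √[(105-231)² + (67-15)² + (239-202)²]
d = √[15876 + 2704 + 1369]
d = √19949
d ≈ 141.24


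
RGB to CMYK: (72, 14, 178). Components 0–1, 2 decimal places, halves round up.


R'=72/255≈0.2824, G'=14/255≈0.0549, B'=178/255≈0.6980
K = 1 - max(R',G',B') = 1 - 178/255 = 77/255 = 0.30196… → 0.30
(1-R'-K)/(1-K) simplifies to (max-R)/max with max = 178:
C = (178-72)/178 = 106/178 = 0.59550… → 0.60
M = (178-14)/178 = 164/178 = 0.92134… → 0.92
Y = (178-178)/178 = 0/178 = 0 → 0.00
= CMYK(0.60, 0.92, 0.00, 0.30)


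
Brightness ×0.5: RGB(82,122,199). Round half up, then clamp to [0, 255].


Multiply each channel by 0.5, round half up, clamp to [0, 255]
R: 82×0.5 = 41
G: 122×0.5 = 61
B: 199×0.5 = 99.5 → round → 100
= RGB(41, 61, 100)


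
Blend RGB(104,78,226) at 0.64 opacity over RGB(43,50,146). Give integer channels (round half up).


C = α×F + (1-α)×B, with 1-α = 0.36
R: 0.64×104 + 0.36×43 = 66.56 + 15.48 = 82.04 → 82
G: 0.64×78 + 0.36×50 = 49.92 + 18.00 = 67.92 → 68
B: 0.64×226 + 0.36×146 = 144.64 + 52.56 = 197.20 → 197
= RGB(82, 68, 197)


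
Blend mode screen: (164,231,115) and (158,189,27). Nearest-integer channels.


Screen: C = 255 - (255-A)×(255-B)/255, rounded to nearest integer
R: 255 - (255-164)×(255-158)/255 = 255 - 8827/255 ≈ 255 - 34.616 = 220.384 → 220
G: 255 - (255-231)×(255-189)/255 = 255 - 1584/255 ≈ 255 - 6.212 = 248.788 → 249
B: 255 - (255-115)×(255-27)/255 = 255 - 31920/255 ≈ 255 - 125.176 = 129.824 → 130
= RGB(220, 249, 130)


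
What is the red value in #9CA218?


Color: #9CA218
R = 9C = 156
G = A2 = 162
B = 18 = 24
Red = 156


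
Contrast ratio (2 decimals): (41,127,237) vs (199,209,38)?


Linearize each sRGB channel c=v/255: c/12.92 if c ≤ 0.04045 else ((c+0.055)/1.055)^2.4
L = 0.2126×R_lin + 0.7152×G_lin + 0.0722×B_lin
Color 1 (41,127,237):
  R=41: 41/255≈0.1608 > 0.04045 → ((0.1608+0.055)/1.055)^2.4 ≈ 0.02217
  G=127: 127/255≈0.4980 > 0.04045 → ((0.4980+0.055)/1.055)^2.4 ≈ 0.21223
  B=237: 237/255≈0.9294 > 0.04045 → ((0.9294+0.055)/1.055)^2.4 ≈ 0.84687
  L1 = 0.2126×0.02217 + 0.7152×0.21223 + 0.0722×0.84687 ≈ 0.21765
Color 2 (199,209,38):
  R=199: 199/255≈0.7804 > 0.04045 → ((0.7804+0.055)/1.055)^2.4 ≈ 0.57112
  G=209: 209/255≈0.8196 > 0.04045 → ((0.8196+0.055)/1.055)^2.4 ≈ 0.63760
  B=38: 38/255≈0.1490 > 0.04045 → ((0.1490+0.055)/1.055)^2.4 ≈ 0.01938
  L2 = 0.2126×0.57112 + 0.7152×0.63760 + 0.0722×0.01938 ≈ 0.57883
Lighter = 0.57883, Darker = 0.21765
Ratio = (L_lighter + 0.05) / (L_darker + 0.05)
Ratio = (0.57883 + 0.05) / (0.21765 + 0.05) = 0.62883 / 0.26765 ≈ 2.3495
Ratio ≈ 2.35:1


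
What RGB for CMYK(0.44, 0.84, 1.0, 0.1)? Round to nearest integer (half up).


R = 255 × (1-C) × (1-K) = 255 × 0.56 × 0.90 = 128.52 → 129
G = 255 × (1-M) × (1-K) = 255 × 0.16 × 0.90 = 36.72 → 37
B = 255 × (1-Y) × (1-K) = 255 × 0.00 × 0.90 = 0
= RGB(129, 37, 0)


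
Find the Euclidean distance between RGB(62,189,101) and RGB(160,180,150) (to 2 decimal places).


d = √[(R₁-R₂)² + (G₁-G₂)² + (B₁-B₂)²]
d = √[(62-160)² + (189-180)² + (101-150)²]
d = √[9604 + 81 + 2401]
d = √12086
d ≈ 109.94


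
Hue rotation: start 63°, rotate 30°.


New hue = (H + rotation) mod 360
New hue = (63 + 30) mod 360
= 93 mod 360
= 93°


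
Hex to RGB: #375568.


37 → 55 (R)
55 → 85 (G)
68 → 104 (B)
= RGB(55, 85, 104)


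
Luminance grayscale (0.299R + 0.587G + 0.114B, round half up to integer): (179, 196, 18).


Gray = 0.299×R + 0.587×G + 0.114×B
Gray = 0.299×179 + 0.587×196 + 0.114×18
Gray = 53.521 + 115.052 + 2.052
Gray = 170.625 → round half up → 171
Gray = 171


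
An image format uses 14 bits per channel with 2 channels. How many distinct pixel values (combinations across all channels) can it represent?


Total bits = 14 bits/channel × 2 channels = 28 bits
Distinct pixel values = 2^28
= 268,435,456 pixel values


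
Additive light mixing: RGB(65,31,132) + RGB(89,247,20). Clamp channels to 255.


Additive: each channel = min(255, C₁+C₂)
R: 65+89 = 154 → 154
G: 31+247 = 278 → 255
B: 132+20 = 152 → 152
= RGB(154, 255, 152)


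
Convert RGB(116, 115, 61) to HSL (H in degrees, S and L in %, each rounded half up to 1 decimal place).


Normalize: R'=116/255≈0.4549, G'=115/255≈0.4510, B'=61/255≈0.2392
Max=116/255, Min=61/255, Δ=Max-Min=55/255
L = (Max+Min)/2 = (116+61)/510 = 177/510 = 0.34705… → L = 34.7%
L ≤ 0.5 → S = Δ/(Max+Min) = 55/(116+61) = 55/177 = 0.31073… → S = 31.1%
(the 1/255 factors cancel in S and H, so raw channel differences can be used)
Max is R' → H = 60 × (((G-B)/Δ) mod 6) = 60 × (((115-61)/55) mod 6)
  54/55 = 0.9818…
  H = 60 × 0.9818… = 58.909…° → H = 58.9°
= HSL(58.9°, 31.1%, 34.7%)


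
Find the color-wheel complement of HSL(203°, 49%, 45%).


Complement = opposite side of color wheel = hue + 180°
H' = (203 + 180) mod 360 = 23°
S and L unchanged.
= HSL(23°, 49%, 45%)


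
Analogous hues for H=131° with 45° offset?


Base hue: 131°
Left analog: (131 - 45) mod 360 = 86°
Right analog: (131 + 45) mod 360 = 176°
Analogous hues = 86° and 176°


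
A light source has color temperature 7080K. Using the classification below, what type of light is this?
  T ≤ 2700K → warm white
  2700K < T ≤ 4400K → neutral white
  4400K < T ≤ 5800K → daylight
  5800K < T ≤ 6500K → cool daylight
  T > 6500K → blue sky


Temperature: 7080K
7080K > 6500K → blue sky
Classification: blue sky


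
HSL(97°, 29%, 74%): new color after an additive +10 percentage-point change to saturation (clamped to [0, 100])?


Original S = 29%
Adjustment = +10 percentage points
New S = 29 + (10) = 39
Clamp to [0, 100] → 39
= HSL(97°, 39%, 74%)


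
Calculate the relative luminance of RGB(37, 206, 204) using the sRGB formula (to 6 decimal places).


Linearize each channel (sRGB transfer function): c = v/255; c_lin = c/12.92 if c ≤ 0.04045, else ((c+0.055)/1.055)^2.4
  R: 37/255 ≈ 0.145098 > 0.04045 → ((0.145098+0.055)/1.055)^2.4 ≈ 0.018500
  G: 206/255 ≈ 0.807843 > 0.04045 → ((0.807843+0.055)/1.055)^2.4 ≈ 0.617207
  B: 204/255 ≈ 0.800000 > 0.04045 → ((0.800000+0.055)/1.055)^2.4 ≈ 0.603827
R_lin = 0.018500, G_lin = 0.617207, B_lin = 0.603827
L = 0.2126×R + 0.7152×G + 0.0722×B
L = 0.2126×0.018500 + 0.7152×0.617207 + 0.0722×0.603827
L ≈ 0.488956


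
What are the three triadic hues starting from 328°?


Triadic: equally spaced at 120° intervals
H1 = 328°
H2 = (328 + 120) mod 360 = 88°
H3 = (328 + 240) mod 360 = 208°
Triadic = 328°, 88°, 208°


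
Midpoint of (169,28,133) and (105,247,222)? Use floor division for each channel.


Midpoint: each channel = ⌊(C₁+C₂)/2⌋
R: ⌊(169+105)/2⌋ = 137
G: ⌊(28+247)/2⌋ = 137
B: ⌊(133+222)/2⌋ = 177
= RGB(137, 137, 177)


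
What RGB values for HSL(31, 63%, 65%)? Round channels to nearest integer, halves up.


H=31°, S=0.63, L=0.65
C = (1-|2L-1|)×S = (1-|0.30|)×0.63 = 0.441
H' = H/60 = 31/60 ≈ 0.5167; X = C×(1-|H' mod 2 - 1|) = 0.22785
m = L - C/2 = 0.65 - 0.2205 = 0.4295
Sector ⌊H'⌋ = 0 → (R',G',B') = (0.441, 0.22785, 0.0)
RGB = ((R'+m)×255, (G'+m)×255, (B'+m)×255) = (221.9775, 167.62425, 109.5225)
Round half up → RGB(222, 168, 110)


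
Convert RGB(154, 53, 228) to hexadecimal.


R = 154 → 9A (hex)
G = 53 → 35 (hex)
B = 228 → E4 (hex)
Hex = #9A35E4


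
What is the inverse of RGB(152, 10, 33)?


Invert: (255-R, 255-G, 255-B)
R: 255-152 = 103
G: 255-10 = 245
B: 255-33 = 222
= RGB(103, 245, 222)


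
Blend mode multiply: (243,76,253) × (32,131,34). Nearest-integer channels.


Multiply: C = A×B/255, rounded to nearest integer
R: 243×32/255 = 7776/255 ≈ 30.494 → 30
G: 76×131/255 = 9956/255 ≈ 39.043 → 39
B: 253×34/255 = 8602/255 ≈ 33.733 → 34
= RGB(30, 39, 34)


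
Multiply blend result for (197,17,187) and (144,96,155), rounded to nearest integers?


Multiply: C = A×B/255, rounded to nearest integer
R: 197×144/255 = 28368/255 ≈ 111.247 → 111
G: 17×96/255 = 1632/255 ≈ 6.400 → 6
B: 187×155/255 = 28985/255 ≈ 113.667 → 114
= RGB(111, 6, 114)


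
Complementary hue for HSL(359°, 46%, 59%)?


Complement = opposite side of color wheel = hue + 180°
H' = (359 + 180) mod 360 = 179°
S and L unchanged.
= HSL(179°, 46%, 59%)


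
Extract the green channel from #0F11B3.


Color: #0F11B3
R = 0F = 15
G = 11 = 17
B = B3 = 179
Green = 17


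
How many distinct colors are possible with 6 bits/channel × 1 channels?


Total bits = 6 bits/channel × 1 channels = 6 bits
Distinct colors = 2^6
= 64 colors


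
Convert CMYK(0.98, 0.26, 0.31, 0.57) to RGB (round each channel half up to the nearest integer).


R = 255 × (1-C) × (1-K) = 255 × 0.02 × 0.43 = 2.193 → 2
G = 255 × (1-M) × (1-K) = 255 × 0.74 × 0.43 = 81.141 → 81
B = 255 × (1-Y) × (1-K) = 255 × 0.69 × 0.43 = 75.6585 → 76
= RGB(2, 81, 76)


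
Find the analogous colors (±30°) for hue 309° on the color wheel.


Base hue: 309°
Left analog: (309 - 30) mod 360 = 279°
Right analog: (309 + 30) mod 360 = 339°
Analogous hues = 279° and 339°


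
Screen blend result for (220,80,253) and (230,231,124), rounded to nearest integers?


Screen: C = 255 - (255-A)×(255-B)/255, rounded to nearest integer
R: 255 - (255-220)×(255-230)/255 = 255 - 875/255 ≈ 255 - 3.431 = 251.569 → 252
G: 255 - (255-80)×(255-231)/255 = 255 - 4200/255 ≈ 255 - 16.471 = 238.529 → 239
B: 255 - (255-253)×(255-124)/255 = 255 - 262/255 ≈ 255 - 1.027 = 253.973 → 254
= RGB(252, 239, 254)


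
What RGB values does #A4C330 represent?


A4 → 164 (R)
C3 → 195 (G)
30 → 48 (B)
= RGB(164, 195, 48)


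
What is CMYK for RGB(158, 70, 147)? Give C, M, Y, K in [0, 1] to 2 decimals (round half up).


R'=158/255≈0.6196, G'=70/255≈0.2745, B'=147/255≈0.5765
K = 1 - max(R',G',B') = 1 - 158/255 = 97/255 = 0.38039… → 0.38
(1-R'-K)/(1-K) simplifies to (max-R)/max with max = 158:
C = (158-158)/158 = 0/158 = 0 → 0.00
M = (158-70)/158 = 88/158 = 0.55696… → 0.56
Y = (158-147)/158 = 11/158 = 0.06962… → 0.07
= CMYK(0.00, 0.56, 0.07, 0.38)


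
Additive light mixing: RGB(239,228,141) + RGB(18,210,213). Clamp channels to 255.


Additive: each channel = min(255, C₁+C₂)
R: 239+18 = 257 → 255
G: 228+210 = 438 → 255
B: 141+213 = 354 → 255
= RGB(255, 255, 255)


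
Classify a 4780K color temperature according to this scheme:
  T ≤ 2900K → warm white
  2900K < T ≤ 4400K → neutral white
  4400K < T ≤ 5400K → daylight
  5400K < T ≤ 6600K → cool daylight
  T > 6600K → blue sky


Temperature: 4780K
4400K < 4780K ≤ 5400K → daylight
Classification: daylight


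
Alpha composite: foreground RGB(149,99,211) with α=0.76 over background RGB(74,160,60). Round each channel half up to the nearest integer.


C = α×F + (1-α)×B, with 1-α = 0.24
R: 0.76×149 + 0.24×74 = 113.24 + 17.76 = 131.00 → 131
G: 0.76×99 + 0.24×160 = 75.24 + 38.40 = 113.64 → 114
B: 0.76×211 + 0.24×60 = 160.36 + 14.40 = 174.76 → 175
= RGB(131, 114, 175)


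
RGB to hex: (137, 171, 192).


R = 137 → 89 (hex)
G = 171 → AB (hex)
B = 192 → C0 (hex)
Hex = #89ABC0


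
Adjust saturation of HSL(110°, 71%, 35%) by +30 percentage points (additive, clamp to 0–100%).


Original S = 71%
Adjustment = +30 percentage points
New S = 71 + (30) = 101
Clamp to [0, 100] → 100
= HSL(110°, 100%, 35%)


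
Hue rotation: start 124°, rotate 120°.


New hue = (H + rotation) mod 360
New hue = (124 + 120) mod 360
= 244 mod 360
= 244°


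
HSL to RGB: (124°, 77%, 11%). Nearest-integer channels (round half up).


H=124°, S=0.77, L=0.11
C = (1-|2L-1|)×S = (1-|-0.78|)×0.77 = 0.1694
H' = H/60 = 124/60 ≈ 2.0667; X = C×(1-|H' mod 2 - 1|) ≈ 0.0113
m = L - C/2 = 0.11 - 0.0847 = 0.0253
Sector ⌊H'⌋ = 2 → (R',G',B') = (0.0, 0.1694, ≈0.0113)
RGB = ((R'+m)×255, (G'+m)×255, (B'+m)×255) = (6.4515, 49.6485, 9.3313)
Round half up → RGB(6, 50, 9)


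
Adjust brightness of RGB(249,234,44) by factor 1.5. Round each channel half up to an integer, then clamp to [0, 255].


Multiply each channel by 1.5, round half up, clamp to [0, 255]
R: 249×1.5 = 373.5 → round → 374 → clamp → 255
G: 234×1.5 = 351 → clamp → 255
B: 44×1.5 = 66
= RGB(255, 255, 66)


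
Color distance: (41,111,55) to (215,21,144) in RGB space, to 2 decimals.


d = √[(R₁-R₂)² + (G₁-G₂)² + (B₁-B₂)²]
d = √[(41-215)² + (111-21)² + (55-144)²]
d = √[30276 + 8100 + 7921]
d = √46297
d ≈ 215.17


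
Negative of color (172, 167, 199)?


Invert: (255-R, 255-G, 255-B)
R: 255-172 = 83
G: 255-167 = 88
B: 255-199 = 56
= RGB(83, 88, 56)


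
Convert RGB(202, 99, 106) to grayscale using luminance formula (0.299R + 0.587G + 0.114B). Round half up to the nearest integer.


Gray = 0.299×R + 0.587×G + 0.114×B
Gray = 0.299×202 + 0.587×99 + 0.114×106
Gray = 60.398 + 58.113 + 12.084
Gray = 130.595 → round half up → 131
Gray = 131


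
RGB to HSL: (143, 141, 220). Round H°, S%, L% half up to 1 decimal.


Normalize: R'=143/255≈0.5608, G'=141/255≈0.5529, B'=220/255≈0.8627
Max=220/255, Min=141/255, Δ=Max-Min=79/255
L = (Max+Min)/2 = (220+141)/510 = 361/510 = 0.70784… → L = 70.8%
L > 0.5 → S = Δ/(2-Max-Min) = 79/(510-220-141) = 79/149 = 0.53020… → S = 53.0%
(the 1/255 factors cancel in S and H, so raw channel differences can be used)
Max is B' → H = 60 × ((R-G)/Δ + 4) = 60 × ((143-141)/79 + 4)
  2/79 + 4 = 0.0253… + 4 = 4.0253…
  H = 60 × 4.0253… = 241.518…° → H = 241.5°
= HSL(241.5°, 53.0%, 70.8%)


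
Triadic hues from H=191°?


Triadic: equally spaced at 120° intervals
H1 = 191°
H2 = (191 + 120) mod 360 = 311°
H3 = (191 + 240) mod 360 = 71°
Triadic = 191°, 311°, 71°


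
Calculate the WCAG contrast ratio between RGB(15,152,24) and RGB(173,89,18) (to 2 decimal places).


Linearize each sRGB channel c=v/255: c/12.92 if c ≤ 0.04045 else ((c+0.055)/1.055)^2.4
L = 0.2126×R_lin + 0.7152×G_lin + 0.0722×B_lin
Color 1 (15,152,24):
  R=15: 15/255≈0.0588 > 0.04045 → ((0.0588+0.055)/1.055)^2.4 ≈ 0.00478
  G=152: 152/255≈0.5961 > 0.04045 → ((0.5961+0.055)/1.055)^2.4 ≈ 0.31399
  B=24: 24/255≈0.0941 > 0.04045 → ((0.0941+0.055)/1.055)^2.4 ≈ 0.00913
  L1 = 0.2126×0.00478 + 0.7152×0.31399 + 0.0722×0.00913 ≈ 0.22624
Color 2 (173,89,18):
  R=173: 173/255≈0.6784 > 0.04045 → ((0.6784+0.055)/1.055)^2.4 ≈ 0.41789
  G=89: 89/255≈0.3490 > 0.04045 → ((0.3490+0.055)/1.055)^2.4 ≈ 0.09990
  B=18: 18/255≈0.0706 > 0.04045 → ((0.0706+0.055)/1.055)^2.4 ≈ 0.00605
  L2 = 0.2126×0.41789 + 0.7152×0.09990 + 0.0722×0.00605 ≈ 0.16073
Lighter = 0.22624, Darker = 0.16073
Ratio = (L_lighter + 0.05) / (L_darker + 0.05)
Ratio = (0.22624 + 0.05) / (0.16073 + 0.05) = 0.27624 / 0.21073 ≈ 1.3109
Ratio ≈ 1.31:1


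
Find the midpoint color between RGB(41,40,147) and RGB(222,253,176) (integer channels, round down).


Midpoint: each channel = ⌊(C₁+C₂)/2⌋
R: ⌊(41+222)/2⌋ = 131
G: ⌊(40+253)/2⌋ = 146
B: ⌊(147+176)/2⌋ = 161
= RGB(131, 146, 161)


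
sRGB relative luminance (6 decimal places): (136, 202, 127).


Linearize each channel (sRGB transfer function): c = v/255; c_lin = c/12.92 if c ≤ 0.04045, else ((c+0.055)/1.055)^2.4
  R: 136/255 ≈ 0.533333 > 0.04045 → ((0.533333+0.055)/1.055)^2.4 ≈ 0.246201
  G: 202/255 ≈ 0.792157 > 0.04045 → ((0.792157+0.055)/1.055)^2.4 ≈ 0.590619
  B: 127/255 ≈ 0.498039 > 0.04045 → ((0.498039+0.055)/1.055)^2.4 ≈ 0.212231
R_lin = 0.246201, G_lin = 0.590619, B_lin = 0.212231
L = 0.2126×R + 0.7152×G + 0.0722×B
L = 0.2126×0.246201 + 0.7152×0.590619 + 0.0722×0.212231
L ≈ 0.490076


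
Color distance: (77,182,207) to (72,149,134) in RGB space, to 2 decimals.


d = √[(R₁-R₂)² + (G₁-G₂)² + (B₁-B₂)²]
d = √[(77-72)² + (182-149)² + (207-134)²]
d = √[25 + 1089 + 5329]
d = √6443
d ≈ 80.27


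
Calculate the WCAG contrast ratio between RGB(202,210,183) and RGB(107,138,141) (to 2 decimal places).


Linearize each sRGB channel c=v/255: c/12.92 if c ≤ 0.04045 else ((c+0.055)/1.055)^2.4
L = 0.2126×R_lin + 0.7152×G_lin + 0.0722×B_lin
Color 1 (202,210,183):
  R=202: 202/255≈0.7922 > 0.04045 → ((0.7922+0.055)/1.055)^2.4 ≈ 0.59062
  G=210: 210/255≈0.8235 > 0.04045 → ((0.8235+0.055)/1.055)^2.4 ≈ 0.64448
  B=183: 183/255≈0.7176 > 0.04045 → ((0.7176+0.055)/1.055)^2.4 ≈ 0.47353
  L1 = 0.2126×0.59062 + 0.7152×0.64448 + 0.0722×0.47353 ≈ 0.62069
Color 2 (107,138,141):
  R=107: 107/255≈0.4196 > 0.04045 → ((0.4196+0.055)/1.055)^2.4 ≈ 0.14703
  G=138: 138/255≈0.5412 > 0.04045 → ((0.5412+0.055)/1.055)^2.4 ≈ 0.25415
  B=141: 141/255≈0.5529 > 0.04045 → ((0.5529+0.055)/1.055)^2.4 ≈ 0.26636
  L2 = 0.2126×0.14703 + 0.7152×0.25415 + 0.0722×0.26636 ≈ 0.23226
Lighter = 0.62069, Darker = 0.23226
Ratio = (L_lighter + 0.05) / (L_darker + 0.05)
Ratio = (0.62069 + 0.05) / (0.23226 + 0.05) = 0.67069 / 0.28226 ≈ 2.3761
Ratio ≈ 2.38:1


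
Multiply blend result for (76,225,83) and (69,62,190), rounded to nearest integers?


Multiply: C = A×B/255, rounded to nearest integer
R: 76×69/255 = 5244/255 ≈ 20.565 → 21
G: 225×62/255 = 13950/255 ≈ 54.706 → 55
B: 83×190/255 = 15770/255 ≈ 61.843 → 62
= RGB(21, 55, 62)


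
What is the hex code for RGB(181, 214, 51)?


R = 181 → B5 (hex)
G = 214 → D6 (hex)
B = 51 → 33 (hex)
Hex = #B5D633


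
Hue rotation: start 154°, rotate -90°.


New hue = (H + rotation) mod 360
New hue = (154 -90) mod 360
= 64 mod 360
= 64°


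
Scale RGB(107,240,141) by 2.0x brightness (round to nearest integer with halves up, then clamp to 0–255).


Multiply each channel by 2.0, round half up, clamp to [0, 255]
R: 107×2.0 = 214
G: 240×2.0 = 480 → clamp → 255
B: 141×2.0 = 282 → clamp → 255
= RGB(214, 255, 255)


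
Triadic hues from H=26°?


Triadic: equally spaced at 120° intervals
H1 = 26°
H2 = (26 + 120) mod 360 = 146°
H3 = (26 + 240) mod 360 = 266°
Triadic = 26°, 146°, 266°


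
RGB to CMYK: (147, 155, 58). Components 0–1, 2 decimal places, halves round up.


R'=147/255≈0.5765, G'=155/255≈0.6078, B'=58/255≈0.2275
K = 1 - max(R',G',B') = 1 - 155/255 = 100/255 = 0.39215… → 0.39
(1-R'-K)/(1-K) simplifies to (max-R)/max with max = 155:
C = (155-147)/155 = 8/155 = 0.05161… → 0.05
M = (155-155)/155 = 0/155 = 0 → 0.00
Y = (155-58)/155 = 97/155 = 0.62580… → 0.63
= CMYK(0.05, 0.00, 0.63, 0.39)


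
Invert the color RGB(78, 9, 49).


Invert: (255-R, 255-G, 255-B)
R: 255-78 = 177
G: 255-9 = 246
B: 255-49 = 206
= RGB(177, 246, 206)


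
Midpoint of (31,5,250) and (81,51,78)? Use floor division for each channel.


Midpoint: each channel = ⌊(C₁+C₂)/2⌋
R: ⌊(31+81)/2⌋ = 56
G: ⌊(5+51)/2⌋ = 28
B: ⌊(250+78)/2⌋ = 164
= RGB(56, 28, 164)


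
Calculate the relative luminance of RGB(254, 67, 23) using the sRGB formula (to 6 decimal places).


Linearize each channel (sRGB transfer function): c = v/255; c_lin = c/12.92 if c ≤ 0.04045, else ((c+0.055)/1.055)^2.4
  R: 254/255 ≈ 0.996078 > 0.04045 → ((0.996078+0.055)/1.055)^2.4 ≈ 0.991102
  G: 67/255 ≈ 0.262745 > 0.04045 → ((0.262745+0.055)/1.055)^2.4 ≈ 0.056128
  B: 23/255 ≈ 0.090196 > 0.04045 → ((0.090196+0.055)/1.055)^2.4 ≈ 0.008568
R_lin = 0.991102, G_lin = 0.056128, B_lin = 0.008568
L = 0.2126×R + 0.7152×G + 0.0722×B
L = 0.2126×0.991102 + 0.7152×0.056128 + 0.0722×0.008568
L ≈ 0.251470


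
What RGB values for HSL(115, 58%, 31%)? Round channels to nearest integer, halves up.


H=115°, S=0.58, L=0.31
C = (1-|2L-1|)×S = (1-|-0.38|)×0.58 = 0.3596
H' = H/60 = 115/60 ≈ 1.9167; X = C×(1-|H' mod 2 - 1|) ≈ 0.0300
m = L - C/2 = 0.31 - 0.1798 = 0.1302
Sector ⌊H'⌋ = 1 → (R',G',B') = (≈0.0300, 0.3596, 0.0)
RGB = ((R'+m)×255, (G'+m)×255, (B'+m)×255) = (40.8425, 124.899, 33.201)
Round half up → RGB(41, 125, 33)


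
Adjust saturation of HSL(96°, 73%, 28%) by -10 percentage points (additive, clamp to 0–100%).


Original S = 73%
Adjustment = -10 percentage points
New S = 73 + (-10) = 63
Clamp to [0, 100] → 63
= HSL(96°, 63%, 28%)


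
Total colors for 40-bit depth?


Colors = 2^bits = 2^40
= 1,099,511,627,776 colors


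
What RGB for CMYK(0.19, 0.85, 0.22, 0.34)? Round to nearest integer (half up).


R = 255 × (1-C) × (1-K) = 255 × 0.81 × 0.66 = 136.323 → 136
G = 255 × (1-M) × (1-K) = 255 × 0.15 × 0.66 = 25.245 → 25
B = 255 × (1-Y) × (1-K) = 255 × 0.78 × 0.66 = 131.274 → 131
= RGB(136, 25, 131)


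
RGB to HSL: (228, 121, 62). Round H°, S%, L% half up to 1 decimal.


Normalize: R'=228/255≈0.8941, G'=121/255≈0.4745, B'=62/255≈0.2431
Max=228/255, Min=62/255, Δ=Max-Min=166/255
L = (Max+Min)/2 = (228+62)/510 = 290/510 = 0.56862… → L = 56.9%
L > 0.5 → S = Δ/(2-Max-Min) = 166/(510-228-62) = 166/220 = 0.75454… → S = 75.5%
(the 1/255 factors cancel in S and H, so raw channel differences can be used)
Max is R' → H = 60 × (((G-B)/Δ) mod 6) = 60 × (((121-62)/166) mod 6)
  59/166 = 0.3554…
  H = 60 × 0.3554… = 21.325…° → H = 21.3°
= HSL(21.3°, 75.5%, 56.9%)


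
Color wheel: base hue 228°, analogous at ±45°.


Base hue: 228°
Left analog: (228 - 45) mod 360 = 183°
Right analog: (228 + 45) mod 360 = 273°
Analogous hues = 183° and 273°


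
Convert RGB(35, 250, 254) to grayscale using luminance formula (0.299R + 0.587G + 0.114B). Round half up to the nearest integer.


Gray = 0.299×R + 0.587×G + 0.114×B
Gray = 0.299×35 + 0.587×250 + 0.114×254
Gray = 10.465 + 146.750 + 28.956
Gray = 186.171 → round half up → 186
Gray = 186


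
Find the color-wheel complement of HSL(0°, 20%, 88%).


Complement = opposite side of color wheel = hue + 180°
H' = (0 + 180) mod 360 = 180°
S and L unchanged.
= HSL(180°, 20%, 88%)


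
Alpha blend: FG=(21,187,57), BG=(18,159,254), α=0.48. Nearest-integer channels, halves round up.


C = α×F + (1-α)×B, with 1-α = 0.52
R: 0.48×21 + 0.52×18 = 10.08 + 9.36 = 19.44 → 19
G: 0.48×187 + 0.52×159 = 89.76 + 82.68 = 172.44 → 172
B: 0.48×57 + 0.52×254 = 27.36 + 132.08 = 159.44 → 159
= RGB(19, 172, 159)


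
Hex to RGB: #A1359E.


A1 → 161 (R)
35 → 53 (G)
9E → 158 (B)
= RGB(161, 53, 158)


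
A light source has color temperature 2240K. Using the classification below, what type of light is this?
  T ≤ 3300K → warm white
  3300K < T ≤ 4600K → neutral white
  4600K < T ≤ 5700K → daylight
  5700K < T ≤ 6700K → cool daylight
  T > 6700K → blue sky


Temperature: 2240K
2240K ≤ 3300K → warm white
Classification: warm white


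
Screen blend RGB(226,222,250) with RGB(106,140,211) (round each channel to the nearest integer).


Screen: C = 255 - (255-A)×(255-B)/255, rounded to nearest integer
R: 255 - (255-226)×(255-106)/255 = 255 - 4321/255 ≈ 255 - 16.945 = 238.055 → 238
G: 255 - (255-222)×(255-140)/255 = 255 - 3795/255 ≈ 255 - 14.882 = 240.118 → 240
B: 255 - (255-250)×(255-211)/255 = 255 - 220/255 ≈ 255 - 0.863 = 254.137 → 254
= RGB(238, 240, 254)


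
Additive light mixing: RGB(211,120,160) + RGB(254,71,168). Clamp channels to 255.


Additive: each channel = min(255, C₁+C₂)
R: 211+254 = 465 → 255
G: 120+71 = 191 → 191
B: 160+168 = 328 → 255
= RGB(255, 191, 255)


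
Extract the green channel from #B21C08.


Color: #B21C08
R = B2 = 178
G = 1C = 28
B = 08 = 8
Green = 28


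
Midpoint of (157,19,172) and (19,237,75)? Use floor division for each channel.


Midpoint: each channel = ⌊(C₁+C₂)/2⌋
R: ⌊(157+19)/2⌋ = 88
G: ⌊(19+237)/2⌋ = 128
B: ⌊(172+75)/2⌋ = 123
= RGB(88, 128, 123)


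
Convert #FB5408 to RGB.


FB → 251 (R)
54 → 84 (G)
08 → 8 (B)
= RGB(251, 84, 8)


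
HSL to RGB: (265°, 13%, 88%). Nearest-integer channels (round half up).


H=265°, S=0.13, L=0.88
C = (1-|2L-1|)×S = (1-|0.76|)×0.13 = 0.0312
H' = H/60 = 265/60 ≈ 4.4167; X = C×(1-|H' mod 2 - 1|) = 0.013
m = L - C/2 = 0.88 - 0.0156 = 0.8644
Sector ⌊H'⌋ = 4 → (R',G',B') = (0.013, 0.0, 0.0312)
RGB = ((R'+m)×255, (G'+m)×255, (B'+m)×255) = (223.737, 220.422, 228.378)
Round half up → RGB(224, 220, 228)


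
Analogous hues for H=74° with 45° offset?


Base hue: 74°
Left analog: (74 - 45) mod 360 = 29°
Right analog: (74 + 45) mod 360 = 119°
Analogous hues = 29° and 119°


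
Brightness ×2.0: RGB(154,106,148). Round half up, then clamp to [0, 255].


Multiply each channel by 2.0, round half up, clamp to [0, 255]
R: 154×2.0 = 308 → clamp → 255
G: 106×2.0 = 212
B: 148×2.0 = 296 → clamp → 255
= RGB(255, 212, 255)


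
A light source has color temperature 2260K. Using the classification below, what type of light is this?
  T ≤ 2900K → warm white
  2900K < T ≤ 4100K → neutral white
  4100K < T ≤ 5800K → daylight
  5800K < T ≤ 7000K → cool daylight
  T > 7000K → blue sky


Temperature: 2260K
2260K ≤ 2900K → warm white
Classification: warm white


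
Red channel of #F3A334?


Color: #F3A334
R = F3 = 243
G = A3 = 163
B = 34 = 52
Red = 243


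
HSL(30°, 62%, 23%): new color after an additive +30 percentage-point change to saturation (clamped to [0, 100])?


Original S = 62%
Adjustment = +30 percentage points
New S = 62 + (30) = 92
Clamp to [0, 100] → 92
= HSL(30°, 92%, 23%)


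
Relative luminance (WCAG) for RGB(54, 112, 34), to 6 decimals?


Linearize each channel (sRGB transfer function): c = v/255; c_lin = c/12.92 if c ≤ 0.04045, else ((c+0.055)/1.055)^2.4
  R: 54/255 ≈ 0.211765 > 0.04045 → ((0.211765+0.055)/1.055)^2.4 ≈ 0.036889
  G: 112/255 ≈ 0.439216 > 0.04045 → ((0.439216+0.055)/1.055)^2.4 ≈ 0.162029
  B: 34/255 ≈ 0.133333 > 0.04045 → ((0.133333+0.055)/1.055)^2.4 ≈ 0.015996
R_lin = 0.036889, G_lin = 0.162029, B_lin = 0.015996
L = 0.2126×R + 0.7152×G + 0.0722×B
L = 0.2126×0.036889 + 0.7152×0.162029 + 0.0722×0.015996
L ≈ 0.124881


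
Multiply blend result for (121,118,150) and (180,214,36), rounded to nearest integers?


Multiply: C = A×B/255, rounded to nearest integer
R: 121×180/255 = 21780/255 ≈ 85.412 → 85
G: 118×214/255 = 25252/255 ≈ 99.027 → 99
B: 150×36/255 = 5400/255 ≈ 21.176 → 21
= RGB(85, 99, 21)


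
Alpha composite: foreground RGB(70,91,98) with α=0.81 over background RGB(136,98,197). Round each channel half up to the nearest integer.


C = α×F + (1-α)×B, with 1-α = 0.19
R: 0.81×70 + 0.19×136 = 56.70 + 25.84 = 82.54 → 83
G: 0.81×91 + 0.19×98 = 73.71 + 18.62 = 92.33 → 92
B: 0.81×98 + 0.19×197 = 79.38 + 37.43 = 116.81 → 117
= RGB(83, 92, 117)


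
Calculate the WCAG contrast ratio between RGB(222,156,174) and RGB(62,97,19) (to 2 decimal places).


Linearize each sRGB channel c=v/255: c/12.92 if c ≤ 0.04045 else ((c+0.055)/1.055)^2.4
L = 0.2126×R_lin + 0.7152×G_lin + 0.0722×B_lin
Color 1 (222,156,174):
  R=222: 222/255≈0.8706 > 0.04045 → ((0.8706+0.055)/1.055)^2.4 ≈ 0.73046
  G=156: 156/255≈0.6118 > 0.04045 → ((0.6118+0.055)/1.055)^2.4 ≈ 0.33245
  B=174: 174/255≈0.6824 > 0.04045 → ((0.6824+0.055)/1.055)^2.4 ≈ 0.42327
  L1 = 0.2126×0.73046 + 0.7152×0.33245 + 0.0722×0.42327 ≈ 0.42363
Color 2 (62,97,19):
  R=62: 62/255≈0.2431 > 0.04045 → ((0.2431+0.055)/1.055)^2.4 ≈ 0.04817
  G=97: 97/255≈0.3804 > 0.04045 → ((0.3804+0.055)/1.055)^2.4 ≈ 0.11954
  B=19: 19/255≈0.0745 > 0.04045 → ((0.0745+0.055)/1.055)^2.4 ≈ 0.00651
  L2 = 0.2126×0.04817 + 0.7152×0.11954 + 0.0722×0.00651 ≈ 0.09621
Lighter = 0.42363, Darker = 0.09621
Ratio = (L_lighter + 0.05) / (L_darker + 0.05)
Ratio = (0.42363 + 0.05) / (0.09621 + 0.05) = 0.47363 / 0.14621 ≈ 3.2395
Ratio ≈ 3.24:1


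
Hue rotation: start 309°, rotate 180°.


New hue = (H + rotation) mod 360
New hue = (309 + 180) mod 360
= 489 mod 360
= 129°


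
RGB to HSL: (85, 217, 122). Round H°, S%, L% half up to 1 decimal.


Normalize: R'=85/255≈0.3333, G'=217/255≈0.8510, B'=122/255≈0.4784
Max=217/255, Min=85/255, Δ=Max-Min=132/255
L = (Max+Min)/2 = (217+85)/510 = 302/510 = 0.59215… → L = 59.2%
L > 0.5 → S = Δ/(2-Max-Min) = 132/(510-217-85) = 132/208 = 0.63461… → S = 63.5%
(the 1/255 factors cancel in S and H, so raw channel differences can be used)
Max is G' → H = 60 × ((B-R)/Δ + 2) = 60 × ((122-85)/132 + 2)
  37/132 + 2 = 0.2803… + 2 = 2.2803…
  H = 60 × 2.2803… = 136.818…° → H = 136.8°
= HSL(136.8°, 63.5%, 59.2%)


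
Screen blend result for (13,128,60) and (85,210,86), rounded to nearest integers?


Screen: C = 255 - (255-A)×(255-B)/255, rounded to nearest integer
R: 255 - (255-13)×(255-85)/255 = 255 - 41140/255 ≈ 255 - 161.333 = 93.667 → 94
G: 255 - (255-128)×(255-210)/255 = 255 - 5715/255 ≈ 255 - 22.412 = 232.588 → 233
B: 255 - (255-60)×(255-86)/255 = 255 - 32955/255 ≈ 255 - 129.235 = 125.765 → 126
= RGB(94, 233, 126)


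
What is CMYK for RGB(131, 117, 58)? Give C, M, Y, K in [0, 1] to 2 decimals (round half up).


R'=131/255≈0.5137, G'=117/255≈0.4588, B'=58/255≈0.2275
K = 1 - max(R',G',B') = 1 - 131/255 = 124/255 = 0.48627… → 0.49
(1-R'-K)/(1-K) simplifies to (max-R)/max with max = 131:
C = (131-131)/131 = 0/131 = 0 → 0.00
M = (131-117)/131 = 14/131 = 0.10687… → 0.11
Y = (131-58)/131 = 73/131 = 0.55725… → 0.56
= CMYK(0.00, 0.11, 0.56, 0.49)


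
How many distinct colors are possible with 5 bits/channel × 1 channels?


Total bits = 5 bits/channel × 1 channels = 5 bits
Distinct colors = 2^5
= 32 colors


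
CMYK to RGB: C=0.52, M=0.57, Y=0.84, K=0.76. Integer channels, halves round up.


R = 255 × (1-C) × (1-K) = 255 × 0.48 × 0.24 = 29.376 → 29
G = 255 × (1-M) × (1-K) = 255 × 0.43 × 0.24 = 26.316 → 26
B = 255 × (1-Y) × (1-K) = 255 × 0.16 × 0.24 = 9.792 → 10
= RGB(29, 26, 10)


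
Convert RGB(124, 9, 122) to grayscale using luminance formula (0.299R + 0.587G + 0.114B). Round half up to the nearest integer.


Gray = 0.299×R + 0.587×G + 0.114×B
Gray = 0.299×124 + 0.587×9 + 0.114×122
Gray = 37.076 + 5.283 + 13.908
Gray = 56.267 → round half up → 56
Gray = 56


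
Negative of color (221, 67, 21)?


Invert: (255-R, 255-G, 255-B)
R: 255-221 = 34
G: 255-67 = 188
B: 255-21 = 234
= RGB(34, 188, 234)


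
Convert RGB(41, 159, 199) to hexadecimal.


R = 41 → 29 (hex)
G = 159 → 9F (hex)
B = 199 → C7 (hex)
Hex = #299FC7


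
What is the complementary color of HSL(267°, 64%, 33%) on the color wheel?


Complement = opposite side of color wheel = hue + 180°
H' = (267 + 180) mod 360 = 87°
S and L unchanged.
= HSL(87°, 64%, 33%)


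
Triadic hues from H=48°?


Triadic: equally spaced at 120° intervals
H1 = 48°
H2 = (48 + 120) mod 360 = 168°
H3 = (48 + 240) mod 360 = 288°
Triadic = 48°, 168°, 288°


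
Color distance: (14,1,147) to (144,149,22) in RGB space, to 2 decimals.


d = √[(R₁-R₂)² + (G₁-G₂)² + (B₁-B₂)²]
d = √[(14-144)² + (1-149)² + (147-22)²]
d = √[16900 + 21904 + 15625]
d = √54429
d ≈ 233.30


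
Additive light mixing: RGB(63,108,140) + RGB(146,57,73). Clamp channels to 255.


Additive: each channel = min(255, C₁+C₂)
R: 63+146 = 209 → 209
G: 108+57 = 165 → 165
B: 140+73 = 213 → 213
= RGB(209, 165, 213)


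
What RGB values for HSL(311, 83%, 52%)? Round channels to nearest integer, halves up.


H=311°, S=0.83, L=0.52
C = (1-|2L-1|)×S = (1-|0.04|)×0.83 = 0.7968
H' = H/60 = 311/60 ≈ 5.1833; X = C×(1-|H' mod 2 - 1|) = 0.65072
m = L - C/2 = 0.52 - 0.3984 = 0.1216
Sector ⌊H'⌋ = 5 → (R',G',B') = (0.7968, 0.0, 0.65072)
RGB = ((R'+m)×255, (G'+m)×255, (B'+m)×255) = (234.192, 31.008, 196.9416)
Round half up → RGB(234, 31, 197)


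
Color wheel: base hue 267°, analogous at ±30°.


Base hue: 267°
Left analog: (267 - 30) mod 360 = 237°
Right analog: (267 + 30) mod 360 = 297°
Analogous hues = 237° and 297°


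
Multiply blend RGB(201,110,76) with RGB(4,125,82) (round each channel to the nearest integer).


Multiply: C = A×B/255, rounded to nearest integer
R: 201×4/255 = 804/255 ≈ 3.153 → 3
G: 110×125/255 = 13750/255 ≈ 53.922 → 54
B: 76×82/255 = 6232/255 ≈ 24.439 → 24
= RGB(3, 54, 24)


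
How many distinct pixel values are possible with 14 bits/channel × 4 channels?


Total bits = 14 bits/channel × 4 channels = 56 bits
Distinct pixel values = 2^56
= 72,057,594,037,927,936 pixel values


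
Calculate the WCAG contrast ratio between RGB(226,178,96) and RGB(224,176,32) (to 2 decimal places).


Linearize each sRGB channel c=v/255: c/12.92 if c ≤ 0.04045 else ((c+0.055)/1.055)^2.4
L = 0.2126×R_lin + 0.7152×G_lin + 0.0722×B_lin
Color 1 (226,178,96):
  R=226: 226/255≈0.8863 > 0.04045 → ((0.8863+0.055)/1.055)^2.4 ≈ 0.76052
  G=178: 178/255≈0.6980 > 0.04045 → ((0.6980+0.055)/1.055)^2.4 ≈ 0.44520
  B=96: 96/255≈0.3765 > 0.04045 → ((0.3765+0.055)/1.055)^2.4 ≈ 0.11697
  L1 = 0.2126×0.76052 + 0.7152×0.44520 + 0.0722×0.11697 ≈ 0.48854
Color 2 (224,176,32):
  R=224: 224/255≈0.8784 > 0.04045 → ((0.8784+0.055)/1.055)^2.4 ≈ 0.74540
  G=176: 176/255≈0.6902 > 0.04045 → ((0.6902+0.055)/1.055)^2.4 ≈ 0.43415
  B=32: 32/255≈0.1255 > 0.04045 → ((0.1255+0.055)/1.055)^2.4 ≈ 0.01444
  L2 = 0.2126×0.74540 + 0.7152×0.43415 + 0.0722×0.01444 ≈ 0.47002
Lighter = 0.48854, Darker = 0.47002
Ratio = (L_lighter + 0.05) / (L_darker + 0.05)
Ratio = (0.48854 + 0.05) / (0.47002 + 0.05) = 0.53854 / 0.52002 ≈ 1.0356
Ratio ≈ 1.04:1


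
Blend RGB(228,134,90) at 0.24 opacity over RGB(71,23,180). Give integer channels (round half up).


C = α×F + (1-α)×B, with 1-α = 0.76
R: 0.24×228 + 0.76×71 = 54.72 + 53.96 = 108.68 → 109
G: 0.24×134 + 0.76×23 = 32.16 + 17.48 = 49.64 → 50
B: 0.24×90 + 0.76×180 = 21.60 + 136.80 = 158.40 → 158
= RGB(109, 50, 158)


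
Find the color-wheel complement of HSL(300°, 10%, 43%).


Complement = opposite side of color wheel = hue + 180°
H' = (300 + 180) mod 360 = 120°
S and L unchanged.
= HSL(120°, 10%, 43%)


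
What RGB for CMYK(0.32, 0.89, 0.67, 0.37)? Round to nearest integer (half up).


R = 255 × (1-C) × (1-K) = 255 × 0.68 × 0.63 = 109.242 → 109
G = 255 × (1-M) × (1-K) = 255 × 0.11 × 0.63 = 17.6715 → 18
B = 255 × (1-Y) × (1-K) = 255 × 0.33 × 0.63 = 53.0145 → 53
= RGB(109, 18, 53)


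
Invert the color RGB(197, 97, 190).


Invert: (255-R, 255-G, 255-B)
R: 255-197 = 58
G: 255-97 = 158
B: 255-190 = 65
= RGB(58, 158, 65)


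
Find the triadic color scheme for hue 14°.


Triadic: equally spaced at 120° intervals
H1 = 14°
H2 = (14 + 120) mod 360 = 134°
H3 = (14 + 240) mod 360 = 254°
Triadic = 14°, 134°, 254°


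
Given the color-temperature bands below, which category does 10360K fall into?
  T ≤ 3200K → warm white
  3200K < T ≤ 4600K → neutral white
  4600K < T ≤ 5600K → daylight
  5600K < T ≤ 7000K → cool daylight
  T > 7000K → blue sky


Temperature: 10360K
10360K > 7000K → blue sky
Classification: blue sky


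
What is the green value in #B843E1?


Color: #B843E1
R = B8 = 184
G = 43 = 67
B = E1 = 225
Green = 67


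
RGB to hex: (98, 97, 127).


R = 98 → 62 (hex)
G = 97 → 61 (hex)
B = 127 → 7F (hex)
Hex = #62617F


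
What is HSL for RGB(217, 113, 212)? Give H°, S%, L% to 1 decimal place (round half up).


Normalize: R'=217/255≈0.8510, G'=113/255≈0.4431, B'=212/255≈0.8314
Max=217/255, Min=113/255, Δ=Max-Min=104/255
L = (Max+Min)/2 = (217+113)/510 = 330/510 = 0.64705… → L = 64.7%
L > 0.5 → S = Δ/(2-Max-Min) = 104/(510-217-113) = 104/180 = 0.57777… → S = 57.8%
(the 1/255 factors cancel in S and H, so raw channel differences can be used)
Max is R' → H = 60 × (((G-B)/Δ) mod 6) = 60 × (((113-212)/104) mod 6)
  (-99)/104 = -0.9519…; negative, so add 6 → 5.0480…
  H = 60 × 5.0480… = 302.884…° → H = 302.9°
= HSL(302.9°, 57.8%, 64.7%)
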